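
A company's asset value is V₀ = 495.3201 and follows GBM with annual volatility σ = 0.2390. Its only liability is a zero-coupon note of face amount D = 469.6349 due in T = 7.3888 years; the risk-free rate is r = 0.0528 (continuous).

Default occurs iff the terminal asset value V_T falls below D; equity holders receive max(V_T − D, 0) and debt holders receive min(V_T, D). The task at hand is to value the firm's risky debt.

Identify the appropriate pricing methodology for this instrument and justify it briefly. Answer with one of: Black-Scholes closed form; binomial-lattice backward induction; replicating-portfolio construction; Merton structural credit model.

framework: Merton structural credit model

Key observation: a levered firm with one bullet debt due at 7.3888 years is the canonical structural-credit setup: equity is a call on the firm's assets struck at the face value.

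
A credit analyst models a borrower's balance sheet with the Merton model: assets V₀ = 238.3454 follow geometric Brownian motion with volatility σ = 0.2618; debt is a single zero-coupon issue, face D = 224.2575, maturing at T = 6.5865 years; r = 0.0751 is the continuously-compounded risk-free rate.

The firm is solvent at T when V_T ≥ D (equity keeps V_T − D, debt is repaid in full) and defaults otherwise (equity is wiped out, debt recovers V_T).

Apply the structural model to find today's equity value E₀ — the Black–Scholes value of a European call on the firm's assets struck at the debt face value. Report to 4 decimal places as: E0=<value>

E0=115.0403

Work the structural quantities from V₀ = 238.3454 against face 224.2575:
d₁ = [ln(V₀/D) + (r + σ²/2)T] / (σ√T)
   = [ln(238.3454/224.2575) + (0.0751 + 0.5·0.2618²)·6.5865] / (0.2618·√6.5865)
   = [0.060926 + 0.720363] / 0.671888 = 1.162826
d₂ = d₁ − σ√T = 1.162826 − 0.671888 = 0.490938
N(d₁) = 0.877550,  N(d₂) = 0.688265,  e^(−rT) = 0.609787
E₀ = V₀·N(d₁) − D·e^(−rT)·N(d₂)
   = 238.3454·0.877550 − 224.2575·0.609787·0.688265 = 115.040314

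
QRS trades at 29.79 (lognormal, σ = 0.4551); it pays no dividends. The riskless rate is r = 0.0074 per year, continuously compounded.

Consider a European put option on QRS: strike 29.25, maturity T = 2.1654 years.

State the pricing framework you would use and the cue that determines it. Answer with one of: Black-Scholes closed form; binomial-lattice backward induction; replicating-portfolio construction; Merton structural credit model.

Key observation: the instrument is a plain European put (strike 29.25) on a lognormal asset; the exact continuous-time formula applies directly.

framework: Black-Scholes closed form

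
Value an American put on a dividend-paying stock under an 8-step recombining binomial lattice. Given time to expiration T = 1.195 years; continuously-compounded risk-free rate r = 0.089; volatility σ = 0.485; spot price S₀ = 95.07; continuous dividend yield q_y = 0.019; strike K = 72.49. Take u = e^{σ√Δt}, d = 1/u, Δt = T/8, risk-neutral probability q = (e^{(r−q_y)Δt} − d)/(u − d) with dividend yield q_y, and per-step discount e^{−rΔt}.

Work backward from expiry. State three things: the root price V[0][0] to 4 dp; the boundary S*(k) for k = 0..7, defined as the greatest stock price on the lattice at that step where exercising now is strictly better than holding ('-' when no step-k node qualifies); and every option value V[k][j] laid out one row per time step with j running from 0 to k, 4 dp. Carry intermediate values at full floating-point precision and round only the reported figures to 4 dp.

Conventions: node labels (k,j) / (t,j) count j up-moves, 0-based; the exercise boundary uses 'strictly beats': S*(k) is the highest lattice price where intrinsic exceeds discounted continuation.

price = 6.6852
boundary = - - - - 44.9172 37.2396 44.9172 54.1777
tree:
6.6852
9.9509 3.3495
14.4360 5.3912 1.2409
20.3146 8.4983 2.1906 0.2513
27.5728 13.0527 3.8233 0.4908 0.0000
35.2504 19.3932 6.5784 0.9587 0.0000 0.0000
41.6156 27.5728 11.1122 1.8724 0.0000 0.0000 0.0000
46.8929 35.2504 18.3123 3.6570 0.0000 0.0000 0.0000 0.0000
51.2682 41.6156 27.5728 7.1426 0.0000 0.0000 0.0000 0.0000 0.0000

Δt=0.14938  u=1.20617  d=0.82907  q=0.48115  discount=0.98679
step 8 (expiry): payoffs max(K−S,0) = 51.2682 41.6156 27.5728 7.1426 0.0000 0.0000 0.0000 0.0000 0.0000
step 7: (k=7,j=0): S=25.5971, K−S=46.8929, hold=46.0081 ⇒ V=46.8929 exercise | (k=7,j=1): S=37.2396, K−S=35.2504, hold=34.3986 ⇒ V=35.2504 exercise | (k=7,j=2): S=54.1777, K−S=18.3123, hold=17.5085 ⇒ V=18.3123 exercise | (k=7,j=3): S=78.8199, K−S=0.0000, hold=3.6570 ⇒ V=3.6570 continue | (k=7,j=4): S=114.6703, K−S=0.0000, hold=0.0000 ⇒ V=0.0000 continue | (k=7,j=5): S=166.8270, K−S=0.0000, hold=0.0000 ⇒ V=0.0000 continue | (k=7,j=6): S=242.7066, K−S=0.0000, hold=0.0000 ⇒ V=0.0000 continue | (k=7,j=7): S=353.0992, K−S=0.0000, hold=0.0000 ⇒ V=0.0000 continue  boundary S*=54.1777
step 6: (k=6,j=0): S=30.8744, K−S=41.6156, hold=40.7458 ⇒ V=41.6156 exercise | (k=6,j=1): S=44.9172, K−S=27.5728, hold=26.7427 ⇒ V=27.5728 exercise | (k=6,j=2): S=65.3474, K−S=7.1426, hold=11.1122 ⇒ V=11.1122 continue | (k=6,j=3): S=95.0700, K−S=0.0000, hold=1.8724 ⇒ V=1.8724 continue | (k=6,j=4): S=138.3116, K−S=0.0000, hold=0.0000 ⇒ V=0.0000 continue | (k=6,j=5): S=201.2213, K−S=0.0000, hold=0.0000 ⇒ V=0.0000 continue | (k=6,j=6): S=292.7448, K−S=0.0000, hold=0.0000 ⇒ V=0.0000 continue  boundary S*=44.9172
step 5: (k=5,j=0): S=37.2396, K−S=35.2504, hold=34.3986 ⇒ V=35.2504 exercise | (k=5,j=1): S=54.1777, K−S=18.3123, hold=19.3932 ⇒ V=19.3932 continue | (k=5,j=2): S=78.8199, K−S=0.0000, hold=6.5784 ⇒ V=6.5784 continue | (k=5,j=3): S=114.6703, K−S=0.0000, hold=0.9587 ⇒ V=0.9587 continue | (k=5,j=4): S=166.8270, K−S=0.0000, hold=0.0000 ⇒ V=0.0000 continue | (k=5,j=5): S=242.7066, K−S=0.0000, hold=0.0000 ⇒ V=0.0000 continue  boundary S*=37.2396
step 4: (k=4,j=0): S=44.9172, K−S=27.5728, hold=27.2560 ⇒ V=27.5728 exercise | (k=4,j=1): S=65.3474, K−S=7.1426, hold=13.0527 ⇒ V=13.0527 continue | (k=4,j=2): S=95.0700, K−S=0.0000, hold=3.8233 ⇒ V=3.8233 continue | (k=4,j=3): S=138.3116, K−S=0.0000, hold=0.4908 ⇒ V=0.4908 continue | (k=4,j=4): S=201.2213, K−S=0.0000, hold=0.0000 ⇒ V=0.0000 continue  boundary S*=44.9172
step 3: (k=3,j=0): S=54.1777, K−S=18.3123, hold=20.3146 ⇒ V=20.3146 continue | (k=3,j=1): S=78.8199, K−S=0.0000, hold=8.4983 ⇒ V=8.4983 continue | (k=3,j=2): S=114.6703, K−S=0.0000, hold=2.1906 ⇒ V=2.1906 continue | (k=3,j=3): S=166.8270, K−S=0.0000, hold=0.2513 ⇒ V=0.2513 continue  boundary S*=-
step 2: (k=2,j=0): S=65.3474, K−S=7.1426, hold=14.4360 ⇒ V=14.4360 continue | (k=2,j=1): S=95.0700, K−S=0.0000, hold=5.3912 ⇒ V=5.3912 continue | (k=2,j=2): S=138.3116, K−S=0.0000, hold=1.2409 ⇒ V=1.2409 continue  boundary S*=-
step 1: (k=1,j=0): S=78.8199, K−S=0.0000, hold=9.9509 ⇒ V=9.9509 continue | (k=1,j=1): S=114.6703, K−S=0.0000, hold=3.3495 ⇒ V=3.3495 continue  boundary S*=-
step 0: (k=0,j=0): S=95.0700, K−S=0.0000, hold=6.6852 ⇒ V=6.6852 continue  boundary S*=-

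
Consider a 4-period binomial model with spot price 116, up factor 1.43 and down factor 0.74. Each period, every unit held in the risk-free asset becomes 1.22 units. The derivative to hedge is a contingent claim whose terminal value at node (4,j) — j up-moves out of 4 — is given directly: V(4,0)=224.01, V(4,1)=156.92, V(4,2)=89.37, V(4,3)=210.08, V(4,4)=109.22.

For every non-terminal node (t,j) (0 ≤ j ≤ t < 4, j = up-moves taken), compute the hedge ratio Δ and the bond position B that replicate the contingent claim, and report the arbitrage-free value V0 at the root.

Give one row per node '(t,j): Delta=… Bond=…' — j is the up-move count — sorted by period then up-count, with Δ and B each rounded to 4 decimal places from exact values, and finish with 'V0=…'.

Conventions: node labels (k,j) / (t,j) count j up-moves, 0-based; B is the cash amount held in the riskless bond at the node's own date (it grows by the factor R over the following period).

(0,0): Delta=0.0305 Bond=64.1471
(1,0): Delta=0.2677 Bond=57.8998
(1,1): Delta=-0.0232 Bond=87.1668
(2,0): Delta=-1.2606 Bond=167.7193
(2,1): Delta=0.6137 Bond=28.1645
(2,2): Delta=-0.1674 Bond=140.5469
(3,0): Delta=-2.0685 Bond=242.5915
(3,1): Delta=-1.0778 Bond=188.0040
(3,2): Delta=0.9966 Bond=-32.8583
(3,3): Delta=-0.4309 Bond=260.8596
V0=67.6845

The replicating-portfolio and risk-neutral prices coincide; use p* = (1.22−0.74)/(1.43−0.74) = 0.6957 for the latter.
Expiry values: V(4,0)=224.0100, V(4,1)=156.9200, V(4,2)=89.3700, V(4,3)=210.0800, V(4,4)=109.2200
(3,0): S=47.0060. Δ = (V_up−V_dn)/(S_up−S_dn) = (156.9200−224.0100)/(67.2186−34.7844) = -2.0685. V = [p*·156.9200 + (1−p*)·224.0100]/1.22 = 145.3596. B = V − Δ·S = 242.5915.
(3,1): S=90.8359. Δ = (V_up−V_dn)/(S_up−S_dn) = (89.3700−156.9200)/(129.8953−67.2186) = -1.0778. V = [p*·89.3700 + (1−p*)·156.9200]/1.22 = 90.1055. B = V − Δ·S = 188.0040.
(3,2): S=175.5342. Δ = (V_up−V_dn)/(S_up−S_dn) = (210.0800−89.3700)/(251.0139−129.8953) = 0.9966. V = [p*·210.0800 + (1−p*)·89.3700]/1.22 = 142.0837. B = V − Δ·S = -32.8583.
(3,3): S=339.2080. Δ = (V_up−V_dn)/(S_up−S_dn) = (109.2200−210.0800)/(485.0675−251.0139) = -0.4309. V = [p*·109.2200 + (1−p*)·210.0800]/1.22 = 114.6857. B = V − Δ·S = 260.8596.
(2,0): S=63.5216. Δ = (V_up−V_dn)/(S_up−S_dn) = (90.1055−145.3596)/(90.8359−47.0060) = -1.2606. V = [p*·90.1055 + (1−p*)·145.3596]/1.22 = 87.6409. B = V − Δ·S = 167.7193.
(2,1): S=122.7512. Δ = (V_up−V_dn)/(S_up−S_dn) = (142.0837−90.1055)/(175.5342−90.8359) = 0.6137. V = [p*·142.0837 + (1−p*)·90.1055]/1.22 = 103.4953. B = V − Δ·S = 28.1645.
(2,2): S=237.2084. Δ = (V_up−V_dn)/(S_up−S_dn) = (114.6857−142.0837)/(339.2080−175.5342) = -0.1674. V = [p*·114.6857 + (1−p*)·142.0837]/1.22 = 100.8395. B = V − Δ·S = 140.5469.
(1,0): S=85.8400. Δ = (V_up−V_dn)/(S_up−S_dn) = (103.4953−87.6409)/(122.7512−63.5216) = 0.2677. V = [p*·103.4953 + (1−p*)·87.6409]/1.22 = 80.8771. B = V − Δ·S = 57.8998.
(1,1): S=165.8800. Δ = (V_up−V_dn)/(S_up−S_dn) = (100.8395−103.4953)/(237.2084−122.7512) = -0.0232. V = [p*·100.8395 + (1−p*)·103.4953]/1.22 = 83.3179. B = V − Δ·S = 87.1668.
(0,0): S=116.0000. Δ = (V_up−V_dn)/(S_up−S_dn) = (83.3179−80.8771)/(165.8800−85.8400) = 0.0305. V = [p*·83.3179 + (1−p*)·80.8771]/1.22 = 67.6845. B = V − Δ·S = 64.1471.
As a check, the time-0 holding Δ(0,0)·S0 + B(0,0) comes to 67.6845 — exactly V0.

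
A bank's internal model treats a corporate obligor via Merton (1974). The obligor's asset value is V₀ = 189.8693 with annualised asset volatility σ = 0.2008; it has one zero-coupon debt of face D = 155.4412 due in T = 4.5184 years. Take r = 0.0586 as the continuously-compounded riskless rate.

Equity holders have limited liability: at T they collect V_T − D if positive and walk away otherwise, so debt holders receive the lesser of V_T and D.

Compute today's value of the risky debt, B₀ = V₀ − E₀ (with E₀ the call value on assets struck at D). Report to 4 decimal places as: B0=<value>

B0=114.8444

With assets at 189.8693 and a single debt payment of 155.4412 at 4.5184 years:
d₁ = [ln(V₀/D) + (r + σ²/2)T] / (σ√T)
   = [ln(189.8693/155.4412) + (0.0586 + 0.5·0.2008²)·4.5184] / (0.2008·√4.5184)
   = [0.200068 + 0.355871] / 0.426831 = 1.302480
d₂ = d₁ − σ√T = 1.302480 − 0.426831 = 0.875649
N(d₁) = 0.903624,  N(d₂) = 0.809390,  e^(−rT) = 0.767376
E₀ = V₀·N(d₁) − D·e^(−rT)·N(d₂)
   = 189.8693·0.903624 − 155.4412·0.767376·0.809390 = 75.024932
B₀ = V₀ − E₀ = 189.8693 − 75.024932 = 114.844368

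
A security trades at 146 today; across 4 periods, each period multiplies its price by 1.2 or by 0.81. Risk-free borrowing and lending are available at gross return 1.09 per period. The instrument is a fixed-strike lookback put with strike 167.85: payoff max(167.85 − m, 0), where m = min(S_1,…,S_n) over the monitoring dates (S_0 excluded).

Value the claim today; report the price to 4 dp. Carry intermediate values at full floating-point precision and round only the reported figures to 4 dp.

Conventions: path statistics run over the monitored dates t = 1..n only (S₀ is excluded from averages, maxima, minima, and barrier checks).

price = 17.9897

Under the martingale measure an up-move has probability p* = 0.7179; value the claim as the probability-weighted average of per-path payoffs, discounted 4 periods at R = 1.09.
Enumerate all 2^4 = 16 price paths (U = up ×1.2, D = down ×0.81); each path with k up-moves has probability p*^k·(1−p*)^(4−k).
DDDD: m=62.8482, payoff=105.0018, prob=0.006329
UDDD: m=93.1085, payoff=74.7415, prob=0.016109
DUDD: m=93.1085, payoff=74.7415, prob=0.016109
UUDD: m=137.9385, payoff=29.9115, prob=0.041006
DDUD: m=93.1085, payoff=74.7415, prob=0.016109
UDUD: m=137.9385, payoff=29.9115, prob=0.041006
DUUD: m=118.2600, payoff=49.5900, prob=0.041006
UUUD: m=175.2000, payoff=0.0000, prob=0.104378
DDDU: m=77.5904, payoff=90.2596, prob=0.016109
UDDU: m=114.9487, payoff=52.9013, prob=0.041006
DUDU: m=114.9487, payoff=52.9013, prob=0.041006
UUDU: m=170.2944, payoff=0.0000, prob=0.104378
DDUU: m=95.7906, payoff=72.0594, prob=0.041006
UDUU: m=141.9120, payoff=25.9380, prob=0.104378
DUUU: m=118.2600, payoff=49.5900, prob=0.104378
UUUU: m=175.2000, payoff=0.0000, prob=0.265689
Price = Σ prob·payoff / R^4 = 25.393985 / 1.411582 = 17.9897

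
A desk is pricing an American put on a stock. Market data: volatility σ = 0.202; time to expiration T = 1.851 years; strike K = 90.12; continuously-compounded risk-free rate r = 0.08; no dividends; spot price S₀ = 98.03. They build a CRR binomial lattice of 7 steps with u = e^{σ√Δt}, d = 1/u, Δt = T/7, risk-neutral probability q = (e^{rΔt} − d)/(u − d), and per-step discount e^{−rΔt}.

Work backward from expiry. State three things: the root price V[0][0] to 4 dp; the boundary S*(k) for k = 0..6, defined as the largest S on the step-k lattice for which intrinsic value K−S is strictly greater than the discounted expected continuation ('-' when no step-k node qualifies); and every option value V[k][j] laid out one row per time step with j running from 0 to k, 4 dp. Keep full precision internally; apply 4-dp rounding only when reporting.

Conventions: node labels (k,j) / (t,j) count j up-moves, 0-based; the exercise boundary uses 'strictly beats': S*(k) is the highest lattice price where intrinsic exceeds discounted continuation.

params: Δt=0.26443 u=1.10946 d=0.90134 q=0.57678 e^(-rΔt)=0.97907
t_7 payoffs: 42.7420 31.8023 18.3367 1.7617 0.0000 0.0000 0.0000 0.0000
t_6: node(6,0) S=52.5640 payoff=37.5560 vs cont=35.6696 → 37.5560 [stop]  node(6,1) S=64.7011 payoff=25.4189 vs cont=23.5325 → 25.4189 [stop]  node(6,2) S=79.6408 payoff=10.4792 vs cont=8.5928 → 10.4792 [stop]  node(6,3) S=98.0300 payoff=0.0000 vs cont=0.7300 → 0.7300 [wait]  node(6,4) S=120.6653 payoff=0.0000 vs cont=0.0000 → 0.0000 [wait]  node(6,5) S=148.5272 payoff=0.0000 vs cont=0.0000 → 0.0000 [wait]  node(6,6) S=182.8225 payoff=0.0000 vs cont=0.0000 → 0.0000 [wait]  ⇒ S*(6)=79.6408
t_5: node(5,0) S=58.3177 payoff=31.8023 vs cont=29.9159 → 31.8023 [stop]  node(5,1) S=71.7833 payoff=18.3367 vs cont=16.4503 → 18.3367 [stop]  node(5,2) S=88.3583 payoff=1.7617 vs cont=4.7544 → 4.7544 [wait]  node(5,3) S=108.7604 payoff=0.0000 vs cont=0.3025 → 0.3025 [wait]  node(5,4) S=133.8734 payoff=0.0000 vs cont=0.0000 → 0.0000 [wait]  node(5,5) S=164.7851 payoff=0.0000 vs cont=0.0000 → 0.0000 [wait]  ⇒ S*(5)=71.7833
t_4: node(4,0) S=64.7011 payoff=25.4189 vs cont=23.5325 → 25.4189 [stop]  node(4,1) S=79.6408 payoff=10.4792 vs cont=10.2828 → 10.4792 [stop]  node(4,2) S=98.0300 payoff=0.0000 vs cont=2.1408 → 2.1408 [wait]  node(4,3) S=120.6653 payoff=0.0000 vs cont=0.1253 → 0.1253 [wait]  node(4,4) S=148.5272 payoff=0.0000 vs cont=0.0000 → 0.0000 [wait]  ⇒ S*(4)=79.6408
t_3: node(3,0) S=71.7833 payoff=18.3367 vs cont=16.4503 → 18.3367 [stop]  node(3,1) S=88.3583 payoff=1.7617 vs cont=5.5511 → 5.5511 [wait]  node(3,2) S=108.7604 payoff=0.0000 vs cont=0.9579 → 0.9579 [wait]  node(3,3) S=133.8734 payoff=0.0000 vs cont=0.0519 → 0.0519 [wait]  ⇒ S*(3)=71.7833
t_2: node(2,0) S=79.6408 payoff=10.4792 vs cont=10.7327 → 10.7327 [wait]  node(2,1) S=98.0300 payoff=0.0000 vs cont=2.8411 → 2.8411 [wait]  node(2,2) S=120.6653 payoff=0.0000 vs cont=0.4262 → 0.4262 [wait]  ⇒ S*(2)=-
t_1: node(1,0) S=88.3583 payoff=1.7617 vs cont=6.0516 → 6.0516 [wait]  node(1,1) S=108.7604 payoff=0.0000 vs cont=1.4179 → 1.4179 [wait]  ⇒ S*(1)=-
t_0: node(0,0) S=98.0300 payoff=0.0000 vs cont=3.3082 → 3.3082 [wait]  ⇒ S*(0)=-

price = 3.3082
boundary = - - - 71.7833 79.6408 71.7833 79.6408
tree:
3.3082
6.0516 1.4179
10.7327 2.8411 0.4262
18.3367 5.5511 0.9579 0.0519
25.4189 10.4792 2.1408 0.1253 0.0000
31.8023 18.3367 4.7544 0.3025 0.0000 0.0000
37.5560 25.4189 10.4792 0.7300 0.0000 0.0000 0.0000
42.7420 31.8023 18.3367 1.7617 0.0000 0.0000 0.0000 0.0000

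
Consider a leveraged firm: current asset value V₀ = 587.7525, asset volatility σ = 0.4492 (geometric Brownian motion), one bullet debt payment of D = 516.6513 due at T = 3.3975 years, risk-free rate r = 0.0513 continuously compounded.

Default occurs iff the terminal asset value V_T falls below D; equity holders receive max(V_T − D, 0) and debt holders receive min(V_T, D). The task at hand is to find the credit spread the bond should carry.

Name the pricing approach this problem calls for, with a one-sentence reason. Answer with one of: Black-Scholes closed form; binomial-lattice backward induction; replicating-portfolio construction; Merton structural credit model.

Key observation: assets follow a GBM and default happens iff V_T < 516.6513; valuing claims on that split (equity as a call, risky debt as the residual) is the structural model's definition.

framework: Merton structural credit model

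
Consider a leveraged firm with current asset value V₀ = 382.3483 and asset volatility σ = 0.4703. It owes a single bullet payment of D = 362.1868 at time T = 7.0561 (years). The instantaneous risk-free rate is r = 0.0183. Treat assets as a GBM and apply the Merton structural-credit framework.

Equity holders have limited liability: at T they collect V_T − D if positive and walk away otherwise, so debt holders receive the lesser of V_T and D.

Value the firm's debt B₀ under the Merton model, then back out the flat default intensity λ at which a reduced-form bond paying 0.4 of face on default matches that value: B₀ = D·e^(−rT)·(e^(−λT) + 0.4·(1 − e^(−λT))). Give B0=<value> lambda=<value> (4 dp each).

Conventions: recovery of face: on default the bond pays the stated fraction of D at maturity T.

B0=184.9111 lambda=0.1699

Equity is a call on the firm's assets struck at D = 362.1868:
d₁ = [ln(V₀/D) + (r + σ²/2)T] / (σ√T)
   = [ln(382.3483/362.1868) + (0.0183 + 0.5·0.4703²)·7.0561] / (0.4703·√7.0561)
   = [0.054172 + 0.909468] / 1.249273 = 0.771361
d₂ = d₁ − σ√T = 0.771361 − 1.249273 = -0.477912
N(d₁) = 0.779753,  N(d₂) = 0.316356,  e^(−rT) = 0.878863
E₀ = V₀·N(d₁) − D·e^(−rT)·N(d₂)
   = 382.3483·0.779753 − 362.1868·0.878863·0.316356 = 197.437235
B₀ = V₀ − E₀ = 382.3483 − 197.437235 = 184.911065
e^(−λT) = (B₀·e^(rT)/D − 0.4)/(1 − 0.4) = (184.9111·1.137834/362.1868 − 0.4)/0.6 = 0.30151777
λ = −ln(0.30151777)/7.0561 = 0.169913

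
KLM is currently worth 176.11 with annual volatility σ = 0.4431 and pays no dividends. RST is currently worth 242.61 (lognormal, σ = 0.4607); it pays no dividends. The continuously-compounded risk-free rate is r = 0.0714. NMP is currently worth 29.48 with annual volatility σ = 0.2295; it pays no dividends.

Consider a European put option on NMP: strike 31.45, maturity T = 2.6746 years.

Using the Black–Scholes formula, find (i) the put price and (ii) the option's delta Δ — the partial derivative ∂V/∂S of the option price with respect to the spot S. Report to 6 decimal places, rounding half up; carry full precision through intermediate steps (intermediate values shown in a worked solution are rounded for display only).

σ√T = 0.2295·√2.6746 = 0.375329
d₁ = (ln(S/K) + (r+σ²/2)T) / (σ√T) = (ln(29.48/31.45) + (0.0714+0.2295²/2)·2.6746) / 0.375329 = (-0.064687 + 0.261402) / 0.375329 = 0.524115
d₂ = d₁ − σ√T = 0.524115 − 0.375329 = 0.148786
e^{−rT} = 0.826160
N(−d₁) = 0.300099,  N(−d₂) = 0.440861
Put price V = K·e^{−rT}·N(−d₂) − S·N(−d₁) = 11.454787 − 8.846930 = 2.607857
Δ = −N(−d₁) = -0.300099

price = 2.607857
Δ = -0.300099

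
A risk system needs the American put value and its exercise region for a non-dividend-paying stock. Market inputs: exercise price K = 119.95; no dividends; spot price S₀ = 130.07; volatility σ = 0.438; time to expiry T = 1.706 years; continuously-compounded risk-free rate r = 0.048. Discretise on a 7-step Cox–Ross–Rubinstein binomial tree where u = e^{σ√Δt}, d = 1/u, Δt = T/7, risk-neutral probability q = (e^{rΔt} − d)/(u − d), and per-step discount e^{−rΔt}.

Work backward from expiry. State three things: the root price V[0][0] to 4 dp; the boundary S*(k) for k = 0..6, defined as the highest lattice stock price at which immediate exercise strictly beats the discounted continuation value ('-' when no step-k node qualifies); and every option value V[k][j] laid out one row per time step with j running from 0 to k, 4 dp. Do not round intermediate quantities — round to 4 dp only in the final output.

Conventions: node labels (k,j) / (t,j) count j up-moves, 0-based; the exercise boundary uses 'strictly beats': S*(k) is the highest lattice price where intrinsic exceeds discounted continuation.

price = 20.0072
boundary = - - - 67.9916 54.7707 67.9916 84.4039
tree:
20.0072
28.4099 11.1484
39.1223 17.1884 4.7001
51.9584 25.8024 8.0243 1.1155
65.1793 37.4396 13.4861 2.1422 0.0000
75.8294 51.9584 22.2042 4.1139 0.0000 0.0000
84.4087 65.1793 35.5461 7.9004 0.0000 0.0000 0.0000
91.3196 75.8294 51.9584 15.1720 0.0000 0.0000 0.0000 0.0000

params: Δt=0.24371 u=1.24139 d=0.80555 q=0.47315 e^(-rΔt)=0.98837
t_7 payoffs: 91.3196 75.8294 51.9584 15.1720 0.0000 0.0000 0.0000 0.0000
t_6: node(6,0) S=35.5413 payoff=84.4087 vs cont=83.0136 → 84.4087 [stop]  node(6,1) S=54.7707 payoff=65.1793 vs cont=63.7843 → 65.1793 [stop]  node(6,2) S=84.4039 payoff=35.5461 vs cont=34.1510 → 35.5461 [stop]  node(6,3) S=130.0700 payoff=0.0000 vs cont=7.9004 → 7.9004 [wait]  node(6,4) S=200.4433 payoff=0.0000 vs cont=0.0000 → 0.0000 [wait]  node(6,5) S=308.8915 payoff=0.0000 vs cont=0.0000 → 0.0000 [wait]  node(6,6) S=476.0147 payoff=0.0000 vs cont=0.0000 → 0.0000 [wait]  ⇒ S*(6)=84.4039
t_5: node(5,0) S=44.1206 payoff=75.8294 vs cont=74.4344 → 75.8294 [stop]  node(5,1) S=67.9916 payoff=51.9584 vs cont=50.5633 → 51.9584 [stop]  node(5,2) S=104.7780 payoff=15.1720 vs cont=22.2042 → 22.2042 [wait]  node(5,3) S=161.4672 payoff=0.0000 vs cont=4.1139 → 4.1139 [wait]  node(5,4) S=248.8277 payoff=0.0000 vs cont=0.0000 → 0.0000 [wait]  node(5,5) S=383.4539 payoff=0.0000 vs cont=0.0000 → 0.0000 [wait]  ⇒ S*(5)=67.9916
t_4: node(4,0) S=54.7707 payoff=65.1793 vs cont=63.7843 → 65.1793 [stop]  node(4,1) S=84.4039 payoff=35.5461 vs cont=37.4396 → 37.4396 [wait]  node(4,2) S=130.0700 payoff=0.0000 vs cont=13.4861 → 13.4861 [wait]  node(4,3) S=200.4433 payoff=0.0000 vs cont=2.1422 → 2.1422 [wait]  node(4,4) S=308.8915 payoff=0.0000 vs cont=0.0000 → 0.0000 [wait]  ⇒ S*(4)=54.7707
t_3: node(3,0) S=67.9916 payoff=51.9584 vs cont=51.4488 → 51.9584 [stop]  node(3,1) S=104.7780 payoff=15.1720 vs cont=25.8024 → 25.8024 [wait]  node(3,2) S=161.4672 payoff=0.0000 vs cont=8.0243 → 8.0243 [wait]  node(3,3) S=248.8277 payoff=0.0000 vs cont=1.1155 → 1.1155 [wait]  ⇒ S*(3)=67.9916
t_2: node(2,0) S=84.4039 payoff=35.5461 vs cont=39.1223 → 39.1223 [wait]  node(2,1) S=130.0700 payoff=0.0000 vs cont=17.1884 → 17.1884 [wait]  node(2,2) S=200.4433 payoff=0.0000 vs cont=4.7001 → 4.7001 [wait]  ⇒ S*(2)=-
t_1: node(1,0) S=104.7780 payoff=15.1720 vs cont=28.4099 → 28.4099 [wait]  node(1,1) S=161.4672 payoff=0.0000 vs cont=11.1484 → 11.1484 [wait]  ⇒ S*(1)=-
t_0: node(0,0) S=130.0700 payoff=0.0000 vs cont=20.0072 → 20.0072 [wait]  ⇒ S*(0)=-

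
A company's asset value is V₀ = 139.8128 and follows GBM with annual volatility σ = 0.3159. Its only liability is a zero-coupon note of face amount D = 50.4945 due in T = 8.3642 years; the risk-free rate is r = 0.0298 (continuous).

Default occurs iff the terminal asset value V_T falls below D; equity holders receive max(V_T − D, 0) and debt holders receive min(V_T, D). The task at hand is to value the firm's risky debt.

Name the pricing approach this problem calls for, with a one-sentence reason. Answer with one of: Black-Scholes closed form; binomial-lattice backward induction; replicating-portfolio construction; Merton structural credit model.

framework: Merton structural credit model

Key observation: the asked-for credit quantity lives on the firm's capital structure — asset value, asset volatility, debt face 50.4945 — which is the structural model's domain.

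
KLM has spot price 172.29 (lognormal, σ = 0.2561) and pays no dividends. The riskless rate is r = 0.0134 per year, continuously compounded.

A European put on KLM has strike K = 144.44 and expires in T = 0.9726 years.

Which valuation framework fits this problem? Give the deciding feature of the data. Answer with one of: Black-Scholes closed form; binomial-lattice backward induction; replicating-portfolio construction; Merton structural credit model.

Key observation: everything needed for the exact continuous-time valuation of the European put on KLM (strike 144.44) is given, and no feature rules the closed form out.

framework: Black-Scholes closed form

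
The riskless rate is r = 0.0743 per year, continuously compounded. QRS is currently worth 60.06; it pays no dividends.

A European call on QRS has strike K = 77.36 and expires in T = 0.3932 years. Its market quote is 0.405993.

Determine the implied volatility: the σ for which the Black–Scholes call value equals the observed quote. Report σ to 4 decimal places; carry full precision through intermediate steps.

At σ = 0.2571 the Black–Scholes value reproduces the quote:
σ√T = 0.2571·√0.3932 = 0.161216
d₁ = (ln(S/K) + (r+σ²/2)T) / (σ√T) = (ln(60.06/77.36) + (0.0743+0.2571²/2)·0.3932) / 0.161216 = (-0.253126 + 0.042210) / 0.161216 = -1.308278
d₂ = d₁ − σ√T = -1.308278 − 0.161216 = -1.469494
e^{−rT} = 0.971208
N(d₁) = 0.095390,  N(d₂) = 0.070849
V = S·N(d₁) − K·e^{−rT}·N(d₂) = 5.729094 − 5.323101 = 0.405993 (matching the quote); vega is positive throughout, so no other σ reproduces this price

sigma = 0.2571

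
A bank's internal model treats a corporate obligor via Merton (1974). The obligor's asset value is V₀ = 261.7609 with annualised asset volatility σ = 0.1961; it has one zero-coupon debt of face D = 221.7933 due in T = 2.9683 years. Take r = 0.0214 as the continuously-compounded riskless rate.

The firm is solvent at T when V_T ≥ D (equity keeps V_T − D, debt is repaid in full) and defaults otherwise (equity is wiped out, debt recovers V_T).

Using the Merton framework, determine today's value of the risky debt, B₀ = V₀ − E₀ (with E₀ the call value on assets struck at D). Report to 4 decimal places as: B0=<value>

With assets at 261.7609 and a single debt payment of 221.7933 at 2.9683 years:
d₁ = [ln(V₀/D) + (r + σ²/2)T] / (σ√T)
   = [ln(261.7609/221.7933) + (0.0214 + 0.5·0.1961²)·2.9683] / (0.1961·√2.9683)
   = [0.165686 + 0.120595] / 0.337856 = 0.847345
d₂ = d₁ − σ√T = 0.847345 − 0.337856 = 0.509489
N(d₁) = 0.801599,  N(d₂) = 0.694795,  e^(−rT) = 0.938454
E₀ = V₀·N(d₁) − D·e^(−rT)·N(d₂)
   = 261.7609·0.801599 − 221.7933·0.938454·0.694795 = 65.210548
B₀ = V₀ − E₀ = 261.7609 − 65.210548 = 196.550352

B0=196.5504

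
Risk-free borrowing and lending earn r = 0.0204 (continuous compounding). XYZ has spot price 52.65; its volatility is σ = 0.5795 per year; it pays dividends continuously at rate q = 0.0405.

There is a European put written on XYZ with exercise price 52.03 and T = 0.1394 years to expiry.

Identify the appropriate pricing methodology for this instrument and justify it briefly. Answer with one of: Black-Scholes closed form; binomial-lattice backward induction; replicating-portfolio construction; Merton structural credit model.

framework: Black-Scholes closed form

Key observation: a European claim on XYZ (strike 52.03) — a lognormal (GBM) underlying with constant rate and volatility — has an exact closed-form value; no lattice or capital structure is involved.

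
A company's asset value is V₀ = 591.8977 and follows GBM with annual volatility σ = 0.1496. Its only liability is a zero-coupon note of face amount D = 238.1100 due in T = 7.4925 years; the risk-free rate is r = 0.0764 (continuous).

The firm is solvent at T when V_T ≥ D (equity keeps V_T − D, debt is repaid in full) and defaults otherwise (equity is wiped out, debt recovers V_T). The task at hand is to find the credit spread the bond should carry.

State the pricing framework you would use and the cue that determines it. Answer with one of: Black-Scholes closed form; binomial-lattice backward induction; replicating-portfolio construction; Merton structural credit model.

framework: Merton structural credit model

Key observation: the data describe a firm's assets (V₀ = 591.8977, GBM) and a single zero-coupon debt of face 238.1100, so credit quantities follow from equity-as-call in the structural model.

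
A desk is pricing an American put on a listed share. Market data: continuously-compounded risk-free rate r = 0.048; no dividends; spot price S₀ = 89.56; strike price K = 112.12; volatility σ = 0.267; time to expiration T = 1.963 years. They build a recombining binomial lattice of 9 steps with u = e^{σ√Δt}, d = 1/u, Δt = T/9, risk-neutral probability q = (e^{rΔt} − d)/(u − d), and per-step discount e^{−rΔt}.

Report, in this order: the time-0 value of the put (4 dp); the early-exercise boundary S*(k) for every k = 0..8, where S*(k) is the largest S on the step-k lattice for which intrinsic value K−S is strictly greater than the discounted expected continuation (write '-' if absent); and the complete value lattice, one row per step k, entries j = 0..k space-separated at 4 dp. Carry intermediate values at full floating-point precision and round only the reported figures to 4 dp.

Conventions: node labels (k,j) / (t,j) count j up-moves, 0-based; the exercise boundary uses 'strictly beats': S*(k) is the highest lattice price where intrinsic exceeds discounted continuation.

price = 24.6762
boundary = - 79.0605 69.7919 79.0605 69.7919 79.0605 69.7919 79.0605 89.5600
tree:
24.6762
33.0595 17.1607
42.3281 24.1942 10.7824
50.5101 33.0595 16.2074 5.8121
57.7329 42.3281 23.5847 9.4804 2.4208
64.1089 50.5101 33.0595 15.0021 4.3909 0.5851
69.7374 57.7329 42.3281 22.8393 7.8099 1.2089 0.0000
74.7061 64.1089 50.5101 33.0595 13.5279 2.4981 0.0000 0.0000
79.0923 69.7374 57.7329 42.3281 22.5600 5.1619 0.0000 0.0000 0.0000
82.9643 74.7061 64.1089 50.5101 33.0595 10.6661 0.0000 0.0000 0.0000 0.0000

Δt=0.21811  u=1.13280  d=0.88277  q=0.51096  discount=0.98959
step 9 (expiry): payoffs max(K−S,0) = 82.9643 74.7061 64.1089 50.5101 33.0595 10.6661 0.0000 0.0000 0.0000 0.0000
step 8: (k=8,j=0): S=33.0277, K−S=79.0923, hold=77.9246 ⇒ V=79.0923 exercise | (k=8,j=1): S=42.3826, K−S=69.7374, hold=68.5697 ⇒ V=69.7374 exercise | (k=8,j=2): S=54.3871, K−S=57.7329, hold=56.5652 ⇒ V=57.7329 exercise | (k=8,j=3): S=69.7919, K−S=42.3281, hold=41.1604 ⇒ V=42.3281 exercise | (k=8,j=4): S=89.5600, K−S=22.5600, hold=21.3923 ⇒ V=22.5600 exercise | (k=8,j=5): S=114.9273, K−S=0.0000, hold=5.1619 ⇒ V=5.1619 continue | (k=8,j=6): S=147.4796, K−S=0.0000, hold=0.0000 ⇒ V=0.0000 continue | (k=8,j=7): S=189.2522, K−S=0.0000, hold=0.0000 ⇒ V=0.0000 continue | (k=8,j=8): S=242.8567, K−S=0.0000, hold=0.0000 ⇒ V=0.0000 continue  boundary S*=89.5600
step 7: (k=7,j=0): S=37.4139, K−S=74.7061, hold=73.5384 ⇒ V=74.7061 exercise | (k=7,j=1): S=48.0111, K−S=64.1089, hold=62.9412 ⇒ V=64.1089 exercise | (k=7,j=2): S=61.6099, K−S=50.5101, hold=49.3424 ⇒ V=50.5101 exercise | (k=7,j=3): S=79.0605, K−S=33.0595, hold=31.8918 ⇒ V=33.0595 exercise | (k=7,j=4): S=101.4539, K−S=10.6661, hold=13.5279 ⇒ V=13.5279 continue | (k=7,j=5): S=130.1900, K−S=0.0000, hold=2.4981 ⇒ V=2.4981 continue | (k=7,j=6): S=167.0654, K−S=0.0000, hold=0.0000 ⇒ V=0.0000 continue | (k=7,j=7): S=214.3856, K−S=0.0000, hold=0.0000 ⇒ V=0.0000 continue  boundary S*=79.0605
step 6: (k=6,j=0): S=42.3826, K−S=69.7374, hold=68.5697 ⇒ V=69.7374 exercise | (k=6,j=1): S=54.3871, K−S=57.7329, hold=56.5652 ⇒ V=57.7329 exercise | (k=6,j=2): S=69.7919, K−S=42.3281, hold=41.1604 ⇒ V=42.3281 exercise | (k=6,j=3): S=89.5600, K−S=22.5600, hold=22.8393 ⇒ V=22.8393 continue | (k=6,j=4): S=114.9273, K−S=0.0000, hold=7.8099 ⇒ V=7.8099 continue | (k=6,j=5): S=147.4796, K−S=0.0000, hold=1.2089 ⇒ V=1.2089 continue | (k=6,j=6): S=189.2522, K−S=0.0000, hold=0.0000 ⇒ V=0.0000 continue  boundary S*=69.7919
step 5: (k=5,j=0): S=48.0111, K−S=64.1089, hold=62.9412 ⇒ V=64.1089 exercise | (k=5,j=1): S=61.6099, K−S=50.5101, hold=49.3424 ⇒ V=50.5101 exercise | (k=5,j=2): S=79.0605, K−S=33.0595, hold=32.0330 ⇒ V=33.0595 exercise | (k=5,j=3): S=101.4539, K−S=10.6661, hold=15.0021 ⇒ V=15.0021 continue | (k=5,j=4): S=130.1900, K−S=0.0000, hold=4.3909 ⇒ V=4.3909 continue | (k=5,j=5): S=167.0654, K−S=0.0000, hold=0.5851 ⇒ V=0.5851 continue  boundary S*=79.0605
step 4: (k=4,j=0): S=54.3871, K−S=57.7329, hold=56.5652 ⇒ V=57.7329 exercise | (k=4,j=1): S=69.7919, K−S=42.3281, hold=41.1604 ⇒ V=42.3281 exercise | (k=4,j=2): S=89.5600, K−S=22.5600, hold=23.5847 ⇒ V=23.5847 continue | (k=4,j=3): S=114.9273, K−S=0.0000, hold=9.4804 ⇒ V=9.4804 continue | (k=4,j=4): S=147.4796, K−S=0.0000, hold=2.4208 ⇒ V=2.4208 continue  boundary S*=69.7919
step 3: (k=3,j=0): S=61.6099, K−S=50.5101, hold=49.3424 ⇒ V=50.5101 exercise | (k=3,j=1): S=79.0605, K−S=33.0595, hold=32.4099 ⇒ V=33.0595 exercise | (k=3,j=2): S=101.4539, K−S=10.6661, hold=16.2074 ⇒ V=16.2074 continue | (k=3,j=3): S=130.1900, K−S=0.0000, hold=5.8121 ⇒ V=5.8121 continue  boundary S*=79.0605
step 2: (k=2,j=0): S=69.7919, K−S=42.3281, hold=41.1604 ⇒ V=42.3281 exercise | (k=2,j=1): S=89.5600, K−S=22.5600, hold=24.1942 ⇒ V=24.1942 continue | (k=2,j=2): S=114.9273, K−S=0.0000, hold=10.7824 ⇒ V=10.7824 continue  boundary S*=69.7919
step 1: (k=1,j=0): S=79.0605, K−S=33.0595, hold=32.7181 ⇒ V=33.0595 exercise | (k=1,j=1): S=101.4539, K−S=10.6661, hold=17.1607 ⇒ V=17.1607 continue  boundary S*=79.0605
step 0: (k=0,j=0): S=89.5600, K−S=22.5600, hold=24.6762 ⇒ V=24.6762 continue  boundary S*=-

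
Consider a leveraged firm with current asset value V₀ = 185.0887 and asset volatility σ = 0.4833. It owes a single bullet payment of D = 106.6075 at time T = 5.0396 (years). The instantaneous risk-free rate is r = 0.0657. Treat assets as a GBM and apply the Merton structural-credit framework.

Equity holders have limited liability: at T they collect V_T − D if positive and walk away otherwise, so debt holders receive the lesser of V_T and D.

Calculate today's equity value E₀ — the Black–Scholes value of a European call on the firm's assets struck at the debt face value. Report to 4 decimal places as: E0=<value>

E0=122.4273

Apply the equity-as-call identities (strike 106.6075, horizon 5.0396 years):
d₁ = [ln(V₀/D) + (r + σ²/2)T] / (σ√T)
   = [ln(185.0887/106.6075) + (0.0657 + 0.5·0.4833²)·5.0396] / (0.4833·√5.0396)
   = [0.551681 + 0.919674] / 1.084963 = 1.356134
d₂ = d₁ − σ√T = 1.356134 − 1.084963 = 0.271171
N(d₁) = 0.912472,  N(d₂) = 0.606870,  e^(−rT) = 0.718132
E₀ = V₀·N(d₁) − D·e^(−rT)·N(d₂)
   = 185.0887·0.912472 − 106.6075·0.718132·0.606870 = 122.427264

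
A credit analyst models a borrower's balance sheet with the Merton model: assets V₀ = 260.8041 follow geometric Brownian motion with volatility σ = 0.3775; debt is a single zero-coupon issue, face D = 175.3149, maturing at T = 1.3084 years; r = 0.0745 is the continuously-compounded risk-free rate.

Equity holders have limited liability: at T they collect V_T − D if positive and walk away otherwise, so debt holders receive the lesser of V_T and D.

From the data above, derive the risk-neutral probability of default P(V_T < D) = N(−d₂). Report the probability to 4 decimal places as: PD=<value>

Work the structural quantities from V₀ = 260.8041 against face 175.3149:
d₁ = [ln(V₀/D) + (r + σ²/2)T] / (σ√T)
   = [ln(260.8041/175.3149) + (0.0745 + 0.5·0.3775²)·1.3084] / (0.3775·√1.3084)
   = [0.397186 + 0.190703] / 0.431805 = 1.361470
d₂ = d₁ − σ√T = 1.361470 − 0.431805 = 0.929666
risk-neutral PD = N(−d₂) = N(-0.929666) = 0.176272

PD=0.1763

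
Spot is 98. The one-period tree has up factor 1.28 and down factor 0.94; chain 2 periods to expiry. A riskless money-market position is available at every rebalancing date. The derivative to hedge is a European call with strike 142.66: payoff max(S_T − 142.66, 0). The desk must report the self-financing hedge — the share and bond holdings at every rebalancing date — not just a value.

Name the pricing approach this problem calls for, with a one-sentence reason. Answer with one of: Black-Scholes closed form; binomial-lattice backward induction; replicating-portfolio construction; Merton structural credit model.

framework: replicating-portfolio construction

Key observation: the deliverable is the dynamic trading strategy on the 2-step tree (spot 98, moves 1.28 and 0.94), so the valuation must go through the node-by-node replicating-portfolio solve.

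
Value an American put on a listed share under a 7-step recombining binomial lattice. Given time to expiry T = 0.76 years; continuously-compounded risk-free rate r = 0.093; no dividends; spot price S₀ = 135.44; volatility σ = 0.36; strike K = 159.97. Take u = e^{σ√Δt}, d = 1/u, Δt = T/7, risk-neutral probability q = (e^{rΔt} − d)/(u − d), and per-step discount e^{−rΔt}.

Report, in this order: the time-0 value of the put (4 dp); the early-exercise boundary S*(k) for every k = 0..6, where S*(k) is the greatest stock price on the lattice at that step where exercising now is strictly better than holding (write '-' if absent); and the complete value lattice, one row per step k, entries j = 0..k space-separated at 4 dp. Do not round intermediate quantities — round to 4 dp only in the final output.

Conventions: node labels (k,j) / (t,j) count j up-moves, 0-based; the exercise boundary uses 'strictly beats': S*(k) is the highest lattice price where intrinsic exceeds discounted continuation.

params: Δt=0.10857 u=1.12594 d=0.88814 q=0.51306 e^(-rΔt)=0.98995
t_7 payoffs: 100.9318 85.1245 65.0849 39.6797 7.4723 0.0000 0.0000 0.0000
t_6: node(6,0) S=66.4736 payoff=93.4964 vs cont=91.8893 → 93.4964 [stop]  node(6,1) S=84.2717 payoff=75.6983 vs cont=74.0912 → 75.6983 [stop]  node(6,2) S=106.8352 payoff=53.1348 vs cont=51.5277 → 53.1348 [stop]  node(6,3) S=135.4400 payoff=24.5300 vs cont=22.9229 → 24.5300 [stop]  node(6,4) S=171.7036 payoff=0.0000 vs cont=3.6020 → 3.6020 [wait]  node(6,5) S=217.6768 payoff=0.0000 vs cont=0.0000 → 0.0000 [wait]  node(6,6) S=275.9591 payoff=0.0000 vs cont=0.0000 → 0.0000 [wait]  ⇒ S*(6)=135.4400
t_5: node(5,0) S=74.8455 payoff=85.1245 vs cont=83.5174 → 85.1245 [stop]  node(5,1) S=94.8851 payoff=65.0849 vs cont=63.4778 → 65.0849 [stop]  node(5,2) S=120.2903 payoff=39.6797 vs cont=38.0726 → 39.6797 [stop]  node(5,3) S=152.4977 payoff=7.4723 vs cont=13.6542 → 13.6542 [wait]  node(5,4) S=193.3285 payoff=0.0000 vs cont=1.7364 → 1.7364 [wait]  node(5,5) S=245.0916 payoff=0.0000 vs cont=0.0000 → 0.0000 [wait]  ⇒ S*(5)=120.2903
t_4: node(4,0) S=84.2717 payoff=75.6983 vs cont=74.0912 → 75.6983 [stop]  node(4,1) S=106.8352 payoff=53.1348 vs cont=51.5277 → 53.1348 [stop]  node(4,2) S=135.4400 payoff=24.5300 vs cont=26.0627 → 26.0627 [wait]  node(4,3) S=171.7036 payoff=0.0000 vs cont=7.4640 → 7.4640 [wait]  node(4,4) S=217.6768 payoff=0.0000 vs cont=0.8370 → 0.8370 [wait]  ⇒ S*(4)=106.8352
t_3: node(3,0) S=94.8851 payoff=65.0849 vs cont=63.4778 → 65.0849 [stop]  node(3,1) S=120.2903 payoff=39.6797 vs cont=38.8510 → 39.6797 [stop]  node(3,2) S=152.4977 payoff=7.4723 vs cont=16.3545 → 16.3545 [wait]  node(3,3) S=193.3285 payoff=0.0000 vs cont=4.0231 → 4.0231 [wait]  ⇒ S*(3)=120.2903
t_2: node(2,0) S=106.8352 payoff=53.1348 vs cont=51.5277 → 53.1348 [stop]  node(2,1) S=135.4400 payoff=24.5300 vs cont=27.4342 → 27.4342 [wait]  node(2,2) S=171.7036 payoff=0.0000 vs cont=9.9271 → 9.9271 [wait]  ⇒ S*(2)=106.8352
t_1: node(1,0) S=120.2903 payoff=39.6797 vs cont=39.5476 → 39.6797 [stop]  node(1,1) S=152.4977 payoff=7.4723 vs cont=18.2667 → 18.2667 [wait]  ⇒ S*(1)=120.2903
t_0: node(0,0) S=135.4400 payoff=24.5300 vs cont=28.4054 → 28.4054 [wait]  ⇒ S*(0)=-

price = 28.4054
boundary = - 120.2903 106.8352 120.2903 106.8352 120.2903 135.4400
tree:
28.4054
39.6797 18.2667
53.1348 27.4342 9.9271
65.0849 39.6797 16.3545 4.0231
75.6983 53.1348 26.0627 7.4640 0.8370
85.1245 65.0849 39.6797 13.6542 1.7364 0.0000
93.4964 75.6983 53.1348 24.5300 3.6020 0.0000 0.0000
100.9318 85.1245 65.0849 39.6797 7.4723 0.0000 0.0000 0.0000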